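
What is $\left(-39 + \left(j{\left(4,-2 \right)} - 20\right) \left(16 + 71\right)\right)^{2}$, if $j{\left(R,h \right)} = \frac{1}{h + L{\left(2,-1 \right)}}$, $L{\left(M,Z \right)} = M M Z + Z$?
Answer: $\frac{157251600}{49} \approx 3.2092 \cdot 10^{6}$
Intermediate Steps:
$L{\left(M,Z \right)} = Z + Z M^{2}$ ($L{\left(M,Z \right)} = M^{2} Z + Z = Z M^{2} + Z = Z + Z M^{2}$)
$j{\left(R,h \right)} = \frac{1}{-5 + h}$ ($j{\left(R,h \right)} = \frac{1}{h - \left(1 + 2^{2}\right)} = \frac{1}{h - \left(1 + 4\right)} = \frac{1}{h - 5} = \frac{1}{-5 + h}$)
$\left(-39 + \left(j{\left(4,-2 \right)} - 20\right) \left(16 + 71\right)\right)^{2} = \left(-39 + \left(\frac{1}{-5 - 2} - 20\right) \left(16 + 71\right)\right)^{2} = \left(-39 + \left(\frac{1}{-7} - 20\right) 87\right)^{2} = \left(-39 + \left(- \frac{1}{7} - 20\right) 87\right)^{2} = \left(-39 - \frac{12267}{7}\right)^{2} = \left(- \frac{12540}{7}\right)^{2} = \frac{157251600}{49}$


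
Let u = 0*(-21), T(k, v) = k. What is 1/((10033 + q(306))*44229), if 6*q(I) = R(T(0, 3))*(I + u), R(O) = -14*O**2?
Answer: 1/443749557 ≈ 2.2535e-9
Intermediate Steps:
u = 0
q(I) = 0 (q(I) = ((-14*0**2)*(I + 0))/6 = ((-14*0)*I)/6 = (0*I)/6 = (1/6)*0 = 0)
1/((10033 + q(306))*44229) = 1/((10033 + 0)*44229) = (1/44229)/10033 = (1/10033)*(1/44229) = 1/443749557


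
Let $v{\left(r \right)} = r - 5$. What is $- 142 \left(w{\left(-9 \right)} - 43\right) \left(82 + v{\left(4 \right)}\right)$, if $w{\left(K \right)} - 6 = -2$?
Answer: $448578$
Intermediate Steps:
$w{\left(K \right)} = 4$ ($w{\left(K \right)} = 6 - 2 = 4$)
$v{\left(r \right)} = -5 + r$ ($v{\left(r \right)} = r - 5 = -5 + r$)
$- 142 \left(w{\left(-9 \right)} - 43\right) \left(82 + v{\left(4 \right)}\right) = - 142 \left(4 - 43\right) \left(82 + \left(-5 + 4\right)\right) = - 142 \left(- 39 \left(82 - 1\right)\right) = - 142 \left(\left(-39\right) 81\right) = \left(-142\right) \left(-3159\right) = 448578$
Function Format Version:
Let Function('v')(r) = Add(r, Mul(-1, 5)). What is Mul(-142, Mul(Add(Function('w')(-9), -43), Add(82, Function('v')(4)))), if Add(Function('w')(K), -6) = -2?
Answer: 448578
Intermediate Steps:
Function('w')(K) = 4 (Function('w')(K) = Add(6, -2) = 4)
Function('v')(r) = Add(-5, r) (Function('v')(r) = Add(r, -5) = Add(-5, r))
Mul(-142, Mul(Add(Function('w')(-9), -43), Add(82, Function('v')(4)))) = Mul(-142, Mul(Add(4, -43), Add(82, Add(-5, 4)))) = Mul(-142, Mul(-39, Add(82, -1))) = Mul(-142, Mul(-39, 81)) = Mul(-142, -3159) = 448578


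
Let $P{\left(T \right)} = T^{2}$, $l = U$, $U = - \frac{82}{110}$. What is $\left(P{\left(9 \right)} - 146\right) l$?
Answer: $\frac{533}{11} \approx 48.455$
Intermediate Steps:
$U = - \frac{41}{55}$ ($U = \left(-82\right) \frac{1}{110} = - \frac{41}{55} \approx -0.74545$)
$l = - \frac{41}{55} \approx -0.74545$
$\left(P{\left(9 \right)} - 146\right) l = \left(9^{2} - 146\right) \left(- \frac{41}{55}\right) = \left(81 - 146\right) \left(- \frac{41}{55}\right) = \left(-65\right) \left(- \frac{41}{55}\right) = \frac{533}{11}$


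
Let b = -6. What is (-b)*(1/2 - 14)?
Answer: -81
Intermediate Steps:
(-b)*(1/2 - 14) = (-1*(-6))*(1/2 - 14) = 6*(½ - 14) = 6*(-27/2) = -81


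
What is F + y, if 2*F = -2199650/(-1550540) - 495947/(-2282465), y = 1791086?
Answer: 1267750335967434783/707810656220 ≈ 1.7911e+6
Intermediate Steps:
F = 578960979863/707810656220 (F = (-2199650/(-1550540) - 495947/(-2282465))/2 = (-2199650*(-1/1550540) - 495947*(-1/2282465))/2 = (219965/155054 + 495947/2282465)/2 = (1/2)*(578960979863/353905328110) = 578960979863/707810656220 ≈ 0.81796)
F + y = 578960979863/707810656220 + 1791086 = 1267750335967434783/707810656220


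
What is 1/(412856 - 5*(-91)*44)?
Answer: 1/432876 ≈ 2.3101e-6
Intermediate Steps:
1/(412856 - 5*(-91)*44) = 1/(412856 + 455*44) = 1/(412856 + 20020) = 1/432876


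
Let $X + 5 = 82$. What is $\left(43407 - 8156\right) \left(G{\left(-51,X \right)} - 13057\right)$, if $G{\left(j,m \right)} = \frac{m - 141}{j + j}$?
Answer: $- \frac{23472759625}{51} \approx -4.6025 \cdot 10^{8}$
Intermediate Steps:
$X = 77$ ($X = -5 + 82 = 77$)
$G{\left(j,m \right)} = \frac{-141 + m}{2 j}$
$\left(43407 - 8156\right) \left(G{\left(-51,X \right)} - 13057\right) = \left(43407 - 8156\right) \left(\frac{-141 + 77}{2 \left(-51\right)} - 13057\right) = 35251 \left(\frac{1}{2} \left(- \frac{1}{51}\right) \left(-64\right) - 13057\right) = 35251 \left(\frac{32}{51} - 13057\right) = 35251 \left(- \frac{665875}{51}\right) = - \frac{23472759625}{51}$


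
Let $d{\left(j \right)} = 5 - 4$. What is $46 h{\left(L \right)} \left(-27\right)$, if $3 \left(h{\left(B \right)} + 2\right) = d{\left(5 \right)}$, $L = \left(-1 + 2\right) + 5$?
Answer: $2070$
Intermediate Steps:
$L = 6$ ($L = 1 + 5 = 6$)
$d{\left(j \right)} = 1$ ($d{\left(j \right)} = 5 - 4 = 1$)
$h{\left(B \right)} = - \frac{5}{3}$ ($h{\left(B \right)} = -2 + \frac{1}{3} \cdot 1 = -2 + \frac{1}{3} = - \frac{5}{3}$)
$46 h{\left(L \right)} \left(-27\right) = 46 \left(- \frac{5}{3}\right) \left(-27\right) = \left(- \frac{230}{3}\right) \left(-27\right) = 2070$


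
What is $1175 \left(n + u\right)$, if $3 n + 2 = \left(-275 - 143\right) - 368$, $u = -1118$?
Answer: $- \frac{4866850}{3} \approx -1.6223 \cdot 10^{6}$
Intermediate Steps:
$n = - \frac{788}{3}$ ($n = - \frac{2}{3} + \frac{\left(-275 - 143\right) - 368}{3} = - \frac{2}{3} + \frac{-418 - 368}{3} = - \frac{2}{3} + \frac{1}{3} \left(-786\right) = - \frac{2}{3} - 262 = - \frac{788}{3} \approx -262.67$)
$1175 \left(n + u\right) = 1175 \left(- \frac{788}{3} - 1118\right) = 1175 \left(- \frac{4142}{3}\right) = - \frac{4866850}{3}$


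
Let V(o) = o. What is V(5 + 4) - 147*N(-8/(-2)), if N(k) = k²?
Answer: -2343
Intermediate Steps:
V(5 + 4) - 147*N(-8/(-2)) = (5 + 4) - 147*(-8/(-2))² = 9 - 147*(-8*(-½))² = 9 - 147*4² = 9 - 147*16 = 9 - 2352 = -2343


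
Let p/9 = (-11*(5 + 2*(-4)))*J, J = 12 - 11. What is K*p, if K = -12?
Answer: -3564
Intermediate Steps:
J = 1
p = 297 (p = 9*(-11*(5 + 2*(-4))*1) = 9*(-11*(5 - 8)*1) = 9*(-11*(-3)*1) = 9*(33*1) = 9*33 = 297)
K*p = -12*297 = -3564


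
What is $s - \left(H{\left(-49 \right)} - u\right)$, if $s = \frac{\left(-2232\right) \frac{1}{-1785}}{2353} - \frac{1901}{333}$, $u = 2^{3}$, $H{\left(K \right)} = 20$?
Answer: $- \frac{8255758643}{466211655} \approx -17.708$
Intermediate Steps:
$u = 8$
$s = - \frac{2661218783}{466211655}$ ($s = \left(-2232\right) \left(- \frac{1}{1785}\right) \frac{1}{2353} - \frac{1901}{333} = \frac{744}{595} \cdot \frac{1}{2353} - \frac{1901}{333} = \frac{744}{1400035} - \frac{1901}{333} = - \frac{2661218783}{466211655} \approx -5.7082$)
$s - \left(H{\left(-49 \right)} - u\right) = - \frac{2661218783}{466211655} - \left(20 - 8\right) = - \frac{2661218783}{466211655} - 12 = - \frac{8255758643}{466211655}$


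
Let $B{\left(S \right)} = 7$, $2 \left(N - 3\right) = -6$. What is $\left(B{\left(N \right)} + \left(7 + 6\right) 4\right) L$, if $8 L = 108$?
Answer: $\frac{1593}{2} \approx 796.5$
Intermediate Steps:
$N = 0$ ($N = 3 + \frac{1}{2} \left(-6\right) = 3 - 3 = 0$)
$L = \frac{27}{2}$ ($L = \frac{1}{8} \cdot 108 = \frac{27}{2} \approx 13.5$)
$\left(B{\left(N \right)} + \left(7 + 6\right) 4\right) L = \left(7 + \left(7 + 6\right) 4\right) \frac{27}{2} = \left(7 + 13 \cdot 4\right) \frac{27}{2} = \left(7 + 52\right) \frac{27}{2} = 59 \cdot \frac{27}{2} = \frac{1593}{2}$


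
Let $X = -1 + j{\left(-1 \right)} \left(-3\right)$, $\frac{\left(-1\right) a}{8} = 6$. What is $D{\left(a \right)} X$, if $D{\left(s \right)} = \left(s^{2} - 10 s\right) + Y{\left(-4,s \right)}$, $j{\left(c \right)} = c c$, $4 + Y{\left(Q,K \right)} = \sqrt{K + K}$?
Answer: $-11120 - 16 i \sqrt{6} \approx -11120.0 - 39.192 i$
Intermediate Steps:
$Y{\left(Q,K \right)} = -4 + \sqrt{2} \sqrt{K}$ ($Y{\left(Q,K \right)} = -4 + \sqrt{K + K} = -4 + \sqrt{2 K} = -4 + \sqrt{2} \sqrt{K}$)
$j{\left(c \right)} = c^{2}$
$a = -48$ ($a = \left(-8\right) 6 = -48$)
$X = -4$ ($X = -1 + \left(-1\right)^{2} \left(-3\right) = -1 + 1 \left(-3\right) = -1 - 3 = -4$)
$D{\left(s \right)} = -4 + s^{2} - 10 s + \sqrt{2} \sqrt{s}$ ($D{\left(s \right)} = \left(s^{2} - 10 s\right) + \left(-4 + \sqrt{2} \sqrt{s}\right) = -4 + s^{2} - 10 s + \sqrt{2} \sqrt{s}$)
$D{\left(a \right)} X = \left(-4 + \left(-48\right)^{2} - -480 + \sqrt{2} \sqrt{-48}\right) \left(-4\right) = \left(-4 + 2304 + 480 + \sqrt{2} \cdot 4 i \sqrt{3}\right) \left(-4\right) = \left(-4 + 2304 + 480 + 4 i \sqrt{6}\right) \left(-4\right) = \left(2780 + 4 i \sqrt{6}\right) \left(-4\right) = -11120 - 16 i \sqrt{6}$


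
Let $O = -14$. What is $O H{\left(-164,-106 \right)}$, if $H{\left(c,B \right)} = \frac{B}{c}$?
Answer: $- \frac{371}{41} \approx -9.0488$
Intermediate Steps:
$O H{\left(-164,-106 \right)} = - 14 \left(- \frac{106}{-164}\right) = - 14 \left(\left(-106\right) \left(- \frac{1}{164}\right)\right) = \left(-14\right) \frac{53}{82} = - \frac{371}{41}$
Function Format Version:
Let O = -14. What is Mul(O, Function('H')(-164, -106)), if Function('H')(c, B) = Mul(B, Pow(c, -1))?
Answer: Rational(-371, 41) ≈ -9.0488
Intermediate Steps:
Mul(O, Function('H')(-164, -106)) = Mul(-14, Mul(-106, Pow(-164, -1))) = Mul(-14, Mul(-106, Rational(-1, 164))) = Mul(-14, Rational(53, 82)) = Rational(-371, 41)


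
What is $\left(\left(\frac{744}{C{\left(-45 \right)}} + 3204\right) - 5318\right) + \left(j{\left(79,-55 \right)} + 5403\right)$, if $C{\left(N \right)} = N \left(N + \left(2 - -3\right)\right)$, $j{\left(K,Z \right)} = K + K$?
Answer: $\frac{258556}{75} \approx 3447.4$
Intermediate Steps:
$j{\left(K,Z \right)} = 2 K$
$C{\left(N \right)} = N \left(5 + N\right)$ ($C{\left(N \right)} = N \left(N + \left(2 + 3\right)\right) = N \left(N + 5\right) = N \left(5 + N\right)$)
$\left(\left(\frac{744}{C{\left(-45 \right)}} + 3204\right) - 5318\right) + \left(j{\left(79,-55 \right)} + 5403\right) = \left(\left(\frac{744}{\left(-45\right) \left(5 - 45\right)} + 3204\right) - 5318\right) + \left(2 \cdot 79 + 5403\right) = \left(\left(\frac{744}{\left(-45\right) \left(-40\right)} + 3204\right) - 5318\right) + \left(158 + 5403\right) = \left(\left(\frac{744}{1800} + 3204\right) - 5318\right) + 5561 = \left(\left(744 \cdot \frac{1}{1800} + 3204\right) - 5318\right) + 5561 = \left(\left(\frac{31}{75} + 3204\right) - 5318\right) + 5561 = \left(\frac{240331}{75} - 5318\right) + 5561 = - \frac{158519}{75} + 5561 = \frac{258556}{75}$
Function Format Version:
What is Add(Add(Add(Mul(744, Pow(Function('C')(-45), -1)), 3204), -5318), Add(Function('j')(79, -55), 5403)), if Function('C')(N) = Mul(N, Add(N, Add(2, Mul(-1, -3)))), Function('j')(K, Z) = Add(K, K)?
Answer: Rational(258556, 75) ≈ 3447.4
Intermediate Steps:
Function('j')(K, Z) = Mul(2, K)
Function('C')(N) = Mul(N, Add(5, N)) (Function('C')(N) = Mul(N, Add(N, Add(2, 3))) = Mul(N, Add(N, 5)) = Mul(N, Add(5, N)))
Add(Add(Add(Mul(744, Pow(Function('C')(-45), -1)), 3204), -5318), Add(Function('j')(79, -55), 5403)) = Add(Add(Add(Mul(744, Pow(Mul(-45, Add(5, -45)), -1)), 3204), -5318), Add(Mul(2, 79), 5403)) = Add(Add(Add(Mul(744, Pow(Mul(-45, -40), -1)), 3204), -5318), Add(158, 5403)) = Add(Add(Add(Mul(744, Pow(1800, -1)), 3204), -5318), 5561) = Add(Add(Add(Mul(744, Rational(1, 1800)), 3204), -5318), 5561) = Add(Add(Add(Rational(31, 75), 3204), -5318), 5561) = Add(Add(Rational(240331, 75), -5318), 5561) = Add(Rational(-158519, 75), 5561) = Rational(258556, 75)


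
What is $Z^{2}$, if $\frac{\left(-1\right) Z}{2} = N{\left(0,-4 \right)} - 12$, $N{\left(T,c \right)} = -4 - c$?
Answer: $576$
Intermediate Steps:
$Z = 24$ ($Z = - 2 \left(\left(-4 - -4\right) - 12\right) = - 2 \left(\left(-4 + 4\right) - 12\right) = - 2 \left(0 - 12\right) = \left(-2\right) \left(-12\right) = 24$)
$Z^{2} = 24^{2} = 576$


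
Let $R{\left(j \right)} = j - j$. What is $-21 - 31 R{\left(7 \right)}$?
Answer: $-21$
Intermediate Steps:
$R{\left(j \right)} = 0$
$-21 - 31 R{\left(7 \right)} = -21 - 0 = -21 + 0 = -21$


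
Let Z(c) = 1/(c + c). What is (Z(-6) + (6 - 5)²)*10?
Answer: 55/6 ≈ 9.1667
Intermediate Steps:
Z(c) = 1/(2*c)
(Z(-6) + (6 - 5)²)*10 = ((½)/(-6) + (6 - 5)²)*10 = ((½)*(-⅙) + 1²)*10 = (-1/12 + 1)*10 = (11/12)*10 = 55/6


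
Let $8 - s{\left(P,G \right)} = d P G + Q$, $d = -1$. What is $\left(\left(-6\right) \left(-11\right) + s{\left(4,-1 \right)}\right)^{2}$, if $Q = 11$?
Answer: $3481$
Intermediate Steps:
$s{\left(P,G \right)} = -3 + G P$ ($s{\left(P,G \right)} = 8 - \left(- P G + 11\right) = 8 - \left(- G P + 11\right) = 8 - \left(11 - G P\right) = 8 + \left(-11 + G P\right) = -3 + G P$)
$\left(\left(-6\right) \left(-11\right) + s{\left(4,-1 \right)}\right)^{2} = \left(\left(-6\right) \left(-11\right) - 7\right)^{2} = \left(66 - 7\right)^{2} = 59^{2} = 3481$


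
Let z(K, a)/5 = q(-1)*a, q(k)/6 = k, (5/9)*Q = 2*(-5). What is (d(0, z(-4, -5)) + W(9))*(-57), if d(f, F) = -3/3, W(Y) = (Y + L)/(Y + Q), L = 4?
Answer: 418/3 ≈ 139.33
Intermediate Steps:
Q = -18 (Q = 9*(2*(-5))/5 = (9/5)*(-10) = -18)
q(k) = 6*k
W(Y) = (4 + Y)/(-18 + Y) (W(Y) = (Y + 4)/(Y - 18) = (4 + Y)/(-18 + Y))
z(K, a) = -30*a (z(K, a) = 5*((6*(-1))*a) = 5*(-6*a) = -30*a)
d(f, F) = -1 (d(f, F) = -3*⅓ = -1)
(d(0, z(-4, -5)) + W(9))*(-57) = (-1 + (4 + 9)/(-18 + 9))*(-57) = (-1 + 13/(-9))*(-57) = (-1 - ⅑*13)*(-57) = (-1 - 13/9)*(-57) = -22/9*(-57) = 418/3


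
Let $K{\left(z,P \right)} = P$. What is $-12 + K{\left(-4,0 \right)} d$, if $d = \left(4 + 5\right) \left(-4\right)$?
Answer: $-12$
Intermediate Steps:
$d = -36$ ($d = 9 \left(-4\right) = -36$)
$-12 + K{\left(-4,0 \right)} d = -12 + 0 \left(-36\right) = -12 + 0 = -12$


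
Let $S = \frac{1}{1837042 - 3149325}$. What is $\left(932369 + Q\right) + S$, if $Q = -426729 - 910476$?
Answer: $- \frac{531259400589}{1312283} \approx -4.0484 \cdot 10^{5}$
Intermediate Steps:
$S = - \frac{1}{1312283}$ ($S = \frac{1}{-1312283} = - \frac{1}{1312283} \approx -7.6203 \cdot 10^{-7}$)
$Q = -1337205$ ($Q = -426729 - 910476 = -1337205$)
$\left(932369 + Q\right) + S = \left(932369 - 1337205\right) - \frac{1}{1312283} = -404836 - \frac{1}{1312283} = - \frac{531259400589}{1312283}$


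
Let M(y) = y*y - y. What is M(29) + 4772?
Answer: 5584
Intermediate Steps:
M(y) = y² - y
M(29) + 4772 = 29*(-1 + 29) + 4772 = 29*28 + 4772 = 812 + 4772 = 5584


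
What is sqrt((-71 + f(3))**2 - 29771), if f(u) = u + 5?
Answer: I*sqrt(25802) ≈ 160.63*I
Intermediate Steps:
f(u) = 5 + u
sqrt((-71 + f(3))**2 - 29771) = sqrt((-71 + (5 + 3))**2 - 29771) = sqrt((-71 + 8)**2 - 29771) = sqrt((-63)**2 - 29771) = sqrt(3969 - 29771) = sqrt(-25802) = I*sqrt(25802)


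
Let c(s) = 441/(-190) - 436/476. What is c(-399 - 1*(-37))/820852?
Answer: -73189/18559463720 ≈ -3.9435e-6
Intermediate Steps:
c(s) = -73189/22610 (c(s) = 441*(-1/190) - 436*1/476 = -441/190 - 109/119 = -73189/22610)
c(-399 - 1*(-37))/820852 = -73189/22610/820852 = -73189/22610*1/820852 = -73189/18559463720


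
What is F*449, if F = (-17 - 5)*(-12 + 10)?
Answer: 19756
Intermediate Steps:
F = 44 (F = -22*(-2) = 44)
F*449 = 44*449 = 19756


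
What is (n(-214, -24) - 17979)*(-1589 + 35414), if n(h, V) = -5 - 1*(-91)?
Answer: -605230725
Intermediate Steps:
n(h, V) = 86 (n(h, V) = -5 + 91 = 86)
(n(-214, -24) - 17979)*(-1589 + 35414) = (86 - 17979)*(-1589 + 35414) = -17893*33825 = -605230725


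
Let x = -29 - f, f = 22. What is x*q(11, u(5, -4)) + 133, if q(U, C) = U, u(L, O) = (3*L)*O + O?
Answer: -428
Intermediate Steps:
u(L, O) = O + 3*L*O (u(L, O) = 3*L*O + O = O + 3*L*O)
x = -51 (x = -29 - 1*22 = -29 - 22 = -51)
x*q(11, u(5, -4)) + 133 = -51*11 + 133 = -561 + 133 = -428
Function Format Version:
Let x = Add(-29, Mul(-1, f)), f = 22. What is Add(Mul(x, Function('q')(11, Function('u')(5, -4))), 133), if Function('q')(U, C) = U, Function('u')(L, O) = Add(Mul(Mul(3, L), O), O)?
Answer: -428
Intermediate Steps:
Function('u')(L, O) = Add(O, Mul(3, L, O)) (Function('u')(L, O) = Add(Mul(3, L, O), O) = Add(O, Mul(3, L, O)))
x = -51 (x = Add(-29, Mul(-1, 22)) = Add(-29, -22) = -51)
Add(Mul(x, Function('q')(11, Function('u')(5, -4))), 133) = Add(Mul(-51, 11), 133) = Add(-561, 133) = -428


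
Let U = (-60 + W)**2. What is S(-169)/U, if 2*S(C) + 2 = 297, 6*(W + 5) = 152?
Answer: 2655/28322 ≈ 0.093743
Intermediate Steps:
W = 61/3 (W = -5 + (1/6)*152 = -5 + 76/3 = 61/3 ≈ 20.333)
S(C) = 295/2 (S(C) = -1 + (1/2)*297 = -1 + 297/2 = 295/2)
U = 14161/9 (U = (-60 + 61/3)**2 = (-119/3)**2 = 14161/9 ≈ 1573.4)
S(-169)/U = 295/(2*(14161/9)) = (295/2)*(9/14161) = 2655/28322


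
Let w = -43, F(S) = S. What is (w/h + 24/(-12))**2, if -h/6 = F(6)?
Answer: 841/1296 ≈ 0.64892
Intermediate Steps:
h = -36 (h = -6*6 = -36)
(w/h + 24/(-12))**2 = (-43/(-36) + 24/(-12))**2 = (-43*(-1/36) + 24*(-1/12))**2 = (43/36 - 2)**2 = (-29/36)**2 = 841/1296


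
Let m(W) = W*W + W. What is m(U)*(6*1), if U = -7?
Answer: 252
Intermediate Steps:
m(W) = W + W**2 (m(W) = W**2 + W = W + W**2)
m(U)*(6*1) = (-7*(1 - 7))*(6*1) = -7*(-6)*6 = 42*6 = 252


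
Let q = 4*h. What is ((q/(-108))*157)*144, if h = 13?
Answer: -32656/3 ≈ -10885.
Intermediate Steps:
q = 52 (q = 4*13 = 52)
((q/(-108))*157)*144 = ((52/(-108))*157)*144 = ((52*(-1/108))*157)*144 = -13/27*157*144 = -2041/27*144 = -32656/3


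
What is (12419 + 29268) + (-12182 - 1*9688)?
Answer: 19817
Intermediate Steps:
(12419 + 29268) + (-12182 - 1*9688) = 41687 + (-12182 - 9688) = 41687 - 21870 = 19817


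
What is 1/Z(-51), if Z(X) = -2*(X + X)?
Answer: 1/204 ≈ 0.0049020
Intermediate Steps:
Z(X) = -4*X
1/Z(-51) = 1/(-4*(-51)) = 1/204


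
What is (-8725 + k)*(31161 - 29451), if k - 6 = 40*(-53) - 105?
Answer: -18714240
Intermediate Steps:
k = -2219 (k = 6 + (40*(-53) - 105) = 6 + (-2120 - 105) = 6 - 2225 = -2219)
(-8725 + k)*(31161 - 29451) = (-8725 - 2219)*(31161 - 29451) = -10944*1710 = -18714240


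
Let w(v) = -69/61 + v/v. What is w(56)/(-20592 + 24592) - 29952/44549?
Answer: -913580549/1358744500 ≈ -0.67237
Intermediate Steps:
w(v) = -8/61 (w(v) = -69*1/61 + 1 = -69/61 + 1 = -8/61)
w(56)/(-20592 + 24592) - 29952/44549 = -8/(61*(-20592 + 24592)) - 29952/44549 = -8/61/4000 - 29952*1/44549 = -8/61*1/4000 - 29952/44549 = -1/30500 - 29952/44549 = -913580549/1358744500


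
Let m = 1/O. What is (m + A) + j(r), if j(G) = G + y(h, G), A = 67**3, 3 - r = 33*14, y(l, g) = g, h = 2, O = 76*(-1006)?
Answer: 22924949319/76456 ≈ 2.9985e+5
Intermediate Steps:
O = -76456
r = -459 (r = 3 - 33*14 = 3 - 1*462 = 3 - 462 = -459)
A = 300763
m = -1/76456 (m = 1/(-76456) = -1/76456 ≈ -1.3079e-5)
j(G) = 2*G (j(G) = G + G = 2*G)
(m + A) + j(r) = (-1/76456 + 300763) + 2*(-459) = 22995135927/76456 - 918 = 22924949319/76456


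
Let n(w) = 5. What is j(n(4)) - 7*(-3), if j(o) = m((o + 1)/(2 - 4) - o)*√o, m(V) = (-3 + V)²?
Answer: 21 + 121*√5 ≈ 291.56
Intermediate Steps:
j(o) = √o*(-7/2 - 3*o/2)² (j(o) = (-3 + ((o + 1)/(2 - 4) - o))²*√o = (-3 + ((1 + o)/(-2) - o))²*√o = (-3 + ((1 + o)*(-½) - o))²*√o = (-3 + ((-½ - o/2) - o))²*√o = (-3 + (-½ - 3*o/2))²*√o = (-7/2 - 3*o/2)²*√o = √o*(-7/2 - 3*o/2)²)
j(n(4)) - 7*(-3) = √5*(7 + 3*5)²/4 - 7*(-3) = √5*(7 + 15)²/4 + 21 = (¼)*√5*22² + 21 = (¼)*√5*484 + 21 = 121*√5 + 21 = 21 + 121*√5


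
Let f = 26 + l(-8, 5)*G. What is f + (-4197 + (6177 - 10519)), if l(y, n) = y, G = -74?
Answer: -7921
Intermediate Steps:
f = 618 (f = 26 - 8*(-74) = 26 + 592 = 618)
f + (-4197 + (6177 - 10519)) = 618 + (-4197 + (6177 - 10519)) = 618 + (-4197 - 4342) = 618 - 8539 = -7921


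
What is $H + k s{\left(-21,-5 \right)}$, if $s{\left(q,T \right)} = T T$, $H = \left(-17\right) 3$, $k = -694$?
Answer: $-17401$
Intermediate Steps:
$H = -51$
$s{\left(q,T \right)} = T^{2}$
$H + k s{\left(-21,-5 \right)} = -51 - 694 \left(-5\right)^{2} = -51 - 17350 = -17401$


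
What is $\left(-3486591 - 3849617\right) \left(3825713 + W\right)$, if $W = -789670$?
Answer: $-22273042944944$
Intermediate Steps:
$\left(-3486591 - 3849617\right) \left(3825713 + W\right) = \left(-3486591 - 3849617\right) \left(3825713 - 789670\right) = \left(-7336208\right) 3036043 = -22273042944944$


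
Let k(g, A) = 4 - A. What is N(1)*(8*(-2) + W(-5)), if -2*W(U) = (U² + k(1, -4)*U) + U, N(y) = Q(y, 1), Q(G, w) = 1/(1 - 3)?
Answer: 3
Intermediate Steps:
Q(G, w) = -½ (Q(G, w) = 1/(-2) = -½)
N(y) = -½
W(U) = -9*U/2 - U²/2 (W(U) = -((U² + (4 - 1*(-4))*U) + U)/2 = -((U² + (4 + 4)*U) + U)/2 = -((U² + 8*U) + U)/2 = -(U² + 9*U)/2 = -9*U/2 - U²/2)
N(1)*(8*(-2) + W(-5)) = -(8*(-2) - ½*(-5)*(9 - 5))/2 = -(-16 - ½*(-5)*4)/2 = -(-16 + 10)/2 = -½*(-6) = 3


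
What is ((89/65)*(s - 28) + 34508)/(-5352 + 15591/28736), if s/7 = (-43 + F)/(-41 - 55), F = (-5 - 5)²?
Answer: -64373182982/9995666265 ≈ -6.4401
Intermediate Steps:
F = 100 (F = (-10)² = 100)
s = -133/32 (s = 7*((-43 + 100)/(-41 - 55)) = 7*(57/(-96)) = 7*(57*(-1/96)) = 7*(-19/32) = -133/32 ≈ -4.1563)
((89/65)*(s - 28) + 34508)/(-5352 + 15591/28736) = ((89/65)*(-133/32 - 28) + 34508)/(-5352 + 15591/28736) = ((89*(1/65))*(-1029/32) + 34508)/(-5352 + 15591*(1/28736)) = ((89/65)*(-1029/32) + 34508)/(-5352 + 15591/28736) = (-91581/2080 + 34508)/(-153779481/28736) = (71685059/2080)*(-28736/153779481) = -64373182982/9995666265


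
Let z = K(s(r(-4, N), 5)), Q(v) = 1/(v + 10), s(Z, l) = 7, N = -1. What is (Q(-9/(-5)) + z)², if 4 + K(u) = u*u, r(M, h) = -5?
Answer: 7075600/3481 ≈ 2032.6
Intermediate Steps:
K(u) = -4 + u² (K(u) = -4 + u*u = -4 + u²)
Q(v) = 1/(10 + v)
z = 45 (z = -4 + 7² = -4 + 49 = 45)
(Q(-9/(-5)) + z)² = (1/(10 - 9/(-5)) + 45)² = (1/(10 - 9*(-⅕)) + 45)² = (1/(10 + 9/5) + 45)² = (1/(59/5) + 45)² = (5/59 + 45)² = (2660/59)² = 7075600/3481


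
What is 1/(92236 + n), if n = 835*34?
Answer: 1/120626 ≈ 8.2901e-6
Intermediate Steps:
n = 28390
1/(92236 + n) = 1/(92236 + 28390) = 1/120626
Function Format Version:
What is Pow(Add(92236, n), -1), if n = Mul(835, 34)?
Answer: Rational(1, 120626) ≈ 8.2901e-6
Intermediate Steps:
n = 28390
Pow(Add(92236, n), -1) = Pow(Add(92236, 28390), -1) = Pow(120626, -1) = Rational(1, 120626)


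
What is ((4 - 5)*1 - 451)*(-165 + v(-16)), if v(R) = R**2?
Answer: -41132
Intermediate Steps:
((4 - 5)*1 - 451)*(-165 + v(-16)) = ((4 - 5)*1 - 451)*(-165 + (-16)**2) = (-1*1 - 451)*(-165 + 256) = (-1 - 451)*91 = -452*91 = -41132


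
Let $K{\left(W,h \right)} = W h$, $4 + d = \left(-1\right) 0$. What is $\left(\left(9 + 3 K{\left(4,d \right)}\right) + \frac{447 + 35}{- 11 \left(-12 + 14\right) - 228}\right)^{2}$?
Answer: $\frac{26173456}{15625} \approx 1675.1$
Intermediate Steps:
$d = -4$ ($d = -4 - 0 = -4 + 0 = -4$)
$\left(\left(9 + 3 K{\left(4,d \right)}\right) + \frac{447 + 35}{- 11 \left(-12 + 14\right) - 228}\right)^{2} = \left(\left(9 + 3 \cdot 4 \left(-4\right)\right) + \frac{447 + 35}{- 11 \left(-12 + 14\right) - 228}\right)^{2} = \left(\left(9 + 3 \left(-16\right)\right) + \frac{482}{\left(-11\right) 2 - 228}\right)^{2} = \left(\left(9 - 48\right) + \frac{482}{-22 - 228}\right)^{2} = \left(-39 + \frac{482}{-250}\right)^{2} = \left(-39 + 482 \left(- \frac{1}{250}\right)\right)^{2} = \left(-39 - \frac{241}{125}\right)^{2} = \left(- \frac{5116}{125}\right)^{2} = \frac{26173456}{15625}$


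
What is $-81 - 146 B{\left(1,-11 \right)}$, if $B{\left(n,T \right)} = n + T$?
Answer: $1379$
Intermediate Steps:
$B{\left(n,T \right)} = T + n$
$-81 - 146 B{\left(1,-11 \right)} = -81 - 146 \left(-11 + 1\right) = -81 - -1460 = -81 + 1460 = 1379$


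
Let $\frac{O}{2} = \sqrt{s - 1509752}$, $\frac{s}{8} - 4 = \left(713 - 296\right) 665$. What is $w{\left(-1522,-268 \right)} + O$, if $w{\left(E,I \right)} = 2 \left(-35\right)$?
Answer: $-70 + 8 \sqrt{44295} \approx 1613.7$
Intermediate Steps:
$s = 2218472$ ($s = 32 + 8 \left(713 - 296\right) 665 = 32 + 8 \cdot 417 \cdot 665 = 32 + 8 \cdot 277305 = 32 + 2218440 = 2218472$)
$w{\left(E,I \right)} = -70$
$O = 8 \sqrt{44295}$ ($O = 2 \sqrt{2218472 - 1509752} = 2 \sqrt{708720} = 2 \cdot 4 \sqrt{44295} = 8 \sqrt{44295} \approx 1683.7$)
$w{\left(-1522,-268 \right)} + O = -70 + 8 \sqrt{44295}$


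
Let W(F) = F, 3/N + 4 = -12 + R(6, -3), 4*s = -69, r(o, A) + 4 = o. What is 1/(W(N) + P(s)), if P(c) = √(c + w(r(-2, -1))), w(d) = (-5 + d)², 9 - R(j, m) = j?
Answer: 156/70099 + 338*√415/70099 ≈ 0.10045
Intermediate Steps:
r(o, A) = -4 + o
s = -69/4 (s = (¼)*(-69) = -69/4 ≈ -17.250)
R(j, m) = 9 - j
N = -3/13 (N = 3/(-4 + (-12 + (9 - 1*6))) = 3/(-4 + (-12 + (9 - 6))) = 3/(-4 + (-12 + 3)) = 3/(-4 - 9) = 3/(-13) = 3*(-1/13) = -3/13 ≈ -0.23077)
P(c) = √(121 + c) (P(c) = √(c + (-5 + (-4 - 2))²) = √(c + (-5 - 6)²) = √(c + (-11)²) = √(c + 121) = √(121 + c))
1/(W(N) + P(s)) = 1/(-3/13 + √(121 - 69/4)) = 1/(-3/13 + √(415/4)) = 1/(-3/13 + √415/2)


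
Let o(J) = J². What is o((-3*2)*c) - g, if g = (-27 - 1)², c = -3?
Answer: -460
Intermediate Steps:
g = 784 (g = (-28)² = 784)
o((-3*2)*c) - g = (-3*2*(-3))² - 1*784 = (-6*(-3))² - 784 = 18² - 784 = 324 - 784 = -460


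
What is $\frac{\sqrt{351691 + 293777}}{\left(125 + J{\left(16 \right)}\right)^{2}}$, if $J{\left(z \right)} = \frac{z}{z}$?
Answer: $\frac{19 \sqrt{447}}{7938} \approx 0.050605$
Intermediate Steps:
$J{\left(z \right)} = 1$
$\frac{\sqrt{351691 + 293777}}{\left(125 + J{\left(16 \right)}\right)^{2}} = \frac{\sqrt{351691 + 293777}}{\left(125 + 1\right)^{2}} = \frac{\sqrt{645468}}{126^{2}} = \frac{38 \sqrt{447}}{15876} = 38 \sqrt{447} \cdot \frac{1}{15876} = \frac{19 \sqrt{447}}{7938}$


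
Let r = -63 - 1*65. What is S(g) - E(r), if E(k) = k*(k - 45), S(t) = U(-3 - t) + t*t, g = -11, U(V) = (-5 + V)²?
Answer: -22014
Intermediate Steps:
r = -128 (r = -63 - 65 = -128)
S(t) = t² + (-8 - t)² (S(t) = (-5 + (-3 - t))² + t*t = (-8 - t)² + t² = t² + (-8 - t)²)
E(k) = k*(-45 + k)
S(g) - E(r) = ((-11)² + (8 - 11)²) - (-128)*(-45 - 128) = (121 + (-3)²) - (-128)*(-173) = (121 + 9) - 1*22144 = 130 - 22144 = -22014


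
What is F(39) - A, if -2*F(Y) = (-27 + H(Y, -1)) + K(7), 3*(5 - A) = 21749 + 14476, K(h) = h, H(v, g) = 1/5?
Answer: 120799/10 ≈ 12080.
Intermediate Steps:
H(v, g) = ⅕
A = -12070 (A = 5 - (21749 + 14476)/3 = 5 - ⅓*36225 = 5 - 12075 = -12070)
F(Y) = 99/10 (F(Y) = -((-27 + ⅕) + 7)/2 = -(-134/5 + 7)/2 = -½*(-99/5) = 99/10)
F(39) - A = 99/10 - 1*(-12070) = 99/10 + 12070 = 120799/10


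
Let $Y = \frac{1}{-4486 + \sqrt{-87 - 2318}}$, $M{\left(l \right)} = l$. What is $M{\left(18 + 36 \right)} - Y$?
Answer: $\frac{1086840940}{20126601} + \frac{i \sqrt{2405}}{20126601} \approx 54.0 + 2.4366 \cdot 10^{-6} i$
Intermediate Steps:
$Y = \frac{1}{-4486 + i \sqrt{2405}}$ ($Y = \frac{1}{-4486 + \sqrt{-2405}} = \frac{1}{-4486 + i \sqrt{2405}} \approx -0.00022289 - 2.437 \cdot 10^{-6} i$)
$M{\left(18 + 36 \right)} - Y = \left(18 + 36\right) - \left(- \frac{4486}{20126601} - \frac{i \sqrt{2405}}{20126601}\right) = 54 + \left(\frac{4486}{20126601} + \frac{i \sqrt{2405}}{20126601}\right) = \frac{1086840940}{20126601} + \frac{i \sqrt{2405}}{20126601}$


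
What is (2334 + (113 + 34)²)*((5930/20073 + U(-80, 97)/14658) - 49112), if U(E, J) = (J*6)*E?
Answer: -19222335744159298/16346113 ≈ -1.1760e+9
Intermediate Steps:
U(E, J) = 6*E*J (U(E, J) = (6*J)*E = 6*E*J)
(2334 + (113 + 34)²)*((5930/20073 + U(-80, 97)/14658) - 49112) = (2334 + (113 + 34)²)*((5930/20073 + (6*(-80)*97)/14658) - 49112) = (2334 + 147²)*((5930*(1/20073) - 46560*1/14658) - 49112) = (2334 + 21609)*((5930/20073 - 7760/2443) - 49112) = 23943*(-141279490/49038339 - 49112) = 23943*(-2408512184458/49038339) = -19222335744159298/16346113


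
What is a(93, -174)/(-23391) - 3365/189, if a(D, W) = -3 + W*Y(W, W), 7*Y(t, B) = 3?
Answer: -8744006/491211 ≈ -17.801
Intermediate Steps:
Y(t, B) = 3/7 (Y(t, B) = (1/7)*3 = 3/7)
a(D, W) = -3 + 3*W/7 (a(D, W) = -3 + W*(3/7) = -3 + 3*W/7)
a(93, -174)/(-23391) - 3365/189 = (-3 + (3/7)*(-174))/(-23391) - 3365/189 = (-3 - 522/7)*(-1/23391) - 3365*1/189 = -543/7*(-1/23391) - 3365/189 = 181/54579 - 3365/189 = -8744006/491211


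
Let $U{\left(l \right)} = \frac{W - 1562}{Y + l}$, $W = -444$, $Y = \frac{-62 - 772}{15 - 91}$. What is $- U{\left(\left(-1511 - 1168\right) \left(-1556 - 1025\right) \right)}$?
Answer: $\frac{76228}{262751379} \approx 0.00029011$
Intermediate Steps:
$Y = \frac{417}{38}$ ($Y = - \frac{834}{-76} = \left(-834\right) \left(- \frac{1}{76}\right) = \frac{417}{38} \approx 10.974$)
$U{\left(l \right)} = - \frac{2006}{\frac{417}{38} + l}$ ($U{\left(l \right)} = \frac{-444 - 1562}{\frac{417}{38} + l} = - \frac{2006}{\frac{417}{38} + l}$)
$- U{\left(\left(-1511 - 1168\right) \left(-1556 - 1025\right) \right)} = - \frac{-76228}{417 + 38 \left(-1511 - 1168\right) \left(-1556 - 1025\right)} = - \frac{-76228}{417 + 38 \left(\left(-2679\right) \left(-2581\right)\right)} = - \frac{-76228}{417 + 38 \cdot 6914499} = - \frac{-76228}{417 + 262750962} = - \frac{-76228}{262751379} = \left(-1\right) \left(- \frac{76228}{262751379}\right) = \frac{76228}{262751379}$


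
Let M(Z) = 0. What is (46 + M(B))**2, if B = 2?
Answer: 2116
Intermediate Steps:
(46 + M(B))**2 = (46 + 0)**2 = 46**2 = 2116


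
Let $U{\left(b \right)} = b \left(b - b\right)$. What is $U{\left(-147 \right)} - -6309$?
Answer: $6309$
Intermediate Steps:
$U{\left(b \right)} = 0$ ($U{\left(b \right)} = b 0 = 0$)
$U{\left(-147 \right)} - -6309 = 0 - -6309 = 0 + 6309 = 6309$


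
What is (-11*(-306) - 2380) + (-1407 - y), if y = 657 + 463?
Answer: -1541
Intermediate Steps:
y = 1120
(-11*(-306) - 2380) + (-1407 - y) = (-11*(-306) - 2380) + (-1407 - 1*1120) = (3366 - 2380) + (-1407 - 1120) = 986 - 2527 = -1541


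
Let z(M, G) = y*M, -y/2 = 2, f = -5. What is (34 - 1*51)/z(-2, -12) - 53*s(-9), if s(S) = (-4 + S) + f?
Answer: 7615/8 ≈ 951.88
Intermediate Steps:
y = -4 (y = -2*2 = -4)
z(M, G) = -4*M
s(S) = -9 + S (s(S) = (-4 + S) - 5 = -9 + S)
(34 - 1*51)/z(-2, -12) - 53*s(-9) = (34 - 1*51)/((-4*(-2))) - 53*(-9 - 9) = (34 - 51)/8 - 53*(-18) = -17*⅛ + 954 = -17/8 + 954 = 7615/8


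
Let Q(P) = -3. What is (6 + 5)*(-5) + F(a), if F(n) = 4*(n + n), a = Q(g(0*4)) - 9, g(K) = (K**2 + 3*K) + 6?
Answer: -151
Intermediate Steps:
g(K) = 6 + K**2 + 3*K
a = -12 (a = -3 - 9 = -12)
F(n) = 8*n (F(n) = 4*(2*n) = 8*n)
(6 + 5)*(-5) + F(a) = (6 + 5)*(-5) + 8*(-12) = 11*(-5) - 96 = -55 - 96 = -151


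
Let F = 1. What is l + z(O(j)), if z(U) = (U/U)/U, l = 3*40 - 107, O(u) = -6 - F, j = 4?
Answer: 90/7 ≈ 12.857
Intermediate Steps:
O(u) = -7 (O(u) = -6 - 1*1 = -6 - 1 = -7)
l = 13 (l = 120 - 107 = 13)
z(U) = 1/U
l + z(O(j)) = 13 + 1/(-7) = 13 - ⅐ = 90/7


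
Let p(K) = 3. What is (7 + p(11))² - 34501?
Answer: -34401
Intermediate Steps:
(7 + p(11))² - 34501 = (7 + 3)² - 34501 = 10² - 34501 = 100 - 34501 = -34401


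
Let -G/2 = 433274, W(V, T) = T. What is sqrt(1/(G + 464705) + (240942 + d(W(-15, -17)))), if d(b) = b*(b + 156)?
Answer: 2*sqrt(9631302811579982)/401843 ≈ 488.45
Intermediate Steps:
d(b) = b*(156 + b)
G = -866548 (G = -2*433274 = -866548)
sqrt(1/(G + 464705) + (240942 + d(W(-15, -17)))) = sqrt(1/(-866548 + 464705) + (240942 - 17*(156 - 17))) = sqrt(1/(-401843) + (240942 - 17*139)) = sqrt(-1/401843 + (240942 - 2363)) = sqrt(-1/401843 + 238579) = sqrt(95871301096/401843) = 2*sqrt(9631302811579982)/401843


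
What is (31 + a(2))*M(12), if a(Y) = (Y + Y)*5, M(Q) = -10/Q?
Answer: -85/2 ≈ -42.500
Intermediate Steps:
a(Y) = 10*Y (a(Y) = (2*Y)*5 = 10*Y)
(31 + a(2))*M(12) = (31 + 10*2)*(-10/12) = (31 + 20)*(-10*1/12) = 51*(-⅚) = -85/2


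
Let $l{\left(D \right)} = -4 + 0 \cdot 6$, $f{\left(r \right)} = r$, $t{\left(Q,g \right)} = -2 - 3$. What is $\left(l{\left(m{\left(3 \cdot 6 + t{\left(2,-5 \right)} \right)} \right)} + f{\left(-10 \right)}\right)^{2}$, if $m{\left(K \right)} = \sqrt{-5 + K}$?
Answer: $196$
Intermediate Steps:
$t{\left(Q,g \right)} = -5$
$l{\left(D \right)} = -4$ ($l{\left(D \right)} = -4 + 0 = -4$)
$\left(l{\left(m{\left(3 \cdot 6 + t{\left(2,-5 \right)} \right)} \right)} + f{\left(-10 \right)}\right)^{2} = \left(-4 - 10\right)^{2} = \left(-14\right)^{2} = 196$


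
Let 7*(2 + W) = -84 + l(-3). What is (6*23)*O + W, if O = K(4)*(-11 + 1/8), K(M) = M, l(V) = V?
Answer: -42122/7 ≈ -6017.4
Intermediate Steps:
O = -87/2 (O = 4*(-11 + 1/8) = 4*(-87/8) = -87/2 ≈ -43.500)
W = -101/7 (W = -2 + (-84 - 3)/7 = -2 + (1/7)*(-87) = -2 - 87/7 = -101/7 ≈ -14.429)
(6*23)*O + W = (6*23)*(-87/2) - 101/7 = 138*(-87/2) - 101/7 = -6003 - 101/7 = -42122/7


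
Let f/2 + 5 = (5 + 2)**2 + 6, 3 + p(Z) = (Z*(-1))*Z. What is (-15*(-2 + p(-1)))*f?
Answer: 9000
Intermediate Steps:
p(Z) = -3 - Z**2 (p(Z) = -3 + (Z*(-1))*Z = -3 + (-Z)*Z = -3 - Z**2)
f = 100 (f = -10 + 2*((5 + 2)**2 + 6) = -10 + 2*(7**2 + 6) = -10 + 2*(49 + 6) = -10 + 2*55 = -10 + 110 = 100)
(-15*(-2 + p(-1)))*f = -15*(-2 + (-3 - 1*(-1)**2))*100 = -15*(-2 + (-3 - 1*1))*100 = -15*(-2 + (-3 - 1))*100 = -15*(-2 - 4)*100 = -15*(-6)*100 = 90*100 = 9000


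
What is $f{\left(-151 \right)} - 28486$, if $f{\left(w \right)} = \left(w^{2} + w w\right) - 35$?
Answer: $17081$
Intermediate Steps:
$f{\left(w \right)} = -35 + 2 w^{2}$ ($f{\left(w \right)} = \left(w^{2} + w^{2}\right) + \left(-42 + 7\right) = 2 w^{2} - 35 = -35 + 2 w^{2}$)
$f{\left(-151 \right)} - 28486 = \left(-35 + 2 \left(-151\right)^{2}\right) - 28486 = \left(-35 + 2 \cdot 22801\right) - 28486 = \left(-35 + 45602\right) - 28486 = 45567 - 28486 = 17081$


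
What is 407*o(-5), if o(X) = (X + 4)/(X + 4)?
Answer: 407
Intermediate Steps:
o(X) = 1 (o(X) = (4 + X)/(4 + X) = 1)
407*o(-5) = 407*1 = 407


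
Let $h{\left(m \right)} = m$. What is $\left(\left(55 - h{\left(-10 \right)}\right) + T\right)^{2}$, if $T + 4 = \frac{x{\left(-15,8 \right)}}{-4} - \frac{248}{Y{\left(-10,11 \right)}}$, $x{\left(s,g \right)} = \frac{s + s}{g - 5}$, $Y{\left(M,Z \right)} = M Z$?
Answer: $\frac{52316289}{12100} \approx 4323.7$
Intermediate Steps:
$x{\left(s,g \right)} = \frac{2 s}{-5 + g}$
$T = \frac{83}{110}$ ($T = -4 + \left(\frac{2 \left(-15\right) \frac{1}{-5 + 8}}{-4} - \frac{248}{\left(-10\right) 11}\right) = -4 - \left(- \frac{124}{55} - 2 \left(-15\right) \frac{1}{3} \left(- \frac{1}{4}\right)\right) = -4 + \left(\left(-10\right) \left(- \frac{1}{4}\right) + \frac{124}{55}\right) = -4 + \left(\frac{5}{2} + \frac{124}{55}\right) = -4 + \frac{523}{110} = \frac{83}{110} \approx 0.75455$)
$\left(\left(55 - h{\left(-10 \right)}\right) + T\right)^{2} = \left(\left(55 - -10\right) + \frac{83}{110}\right)^{2} = \left(\left(55 + 10\right) + \frac{83}{110}\right)^{2} = \left(65 + \frac{83}{110}\right)^{2} = \left(\frac{7233}{110}\right)^{2} = \frac{52316289}{12100}$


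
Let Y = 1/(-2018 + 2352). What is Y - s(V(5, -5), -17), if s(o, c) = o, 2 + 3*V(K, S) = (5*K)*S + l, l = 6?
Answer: 40417/1002 ≈ 40.336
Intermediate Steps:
V(K, S) = 4/3 + 5*K*S/3 (V(K, S) = -⅔ + ((5*K)*S + 6)/3 = -⅔ + (5*K*S + 6)/3 = -⅔ + (6 + 5*K*S)/3 = -⅔ + (2 + 5*K*S/3) = 4/3 + 5*K*S/3)
Y = 1/334 ≈ 0.0029940
Y - s(V(5, -5), -17) = 1/334 - (4/3 + (5/3)*5*(-5)) = 1/334 - (4/3 - 125/3) = 1/334 - 1*(-121/3) = 1/334 + 121/3 = 40417/1002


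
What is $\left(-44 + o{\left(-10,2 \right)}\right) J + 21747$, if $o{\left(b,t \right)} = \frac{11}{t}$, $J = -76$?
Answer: $24673$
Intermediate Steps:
$\left(-44 + o{\left(-10,2 \right)}\right) J + 21747 = \left(-44 + \frac{11}{2}\right) \left(-76\right) + 21747 = \left(- \frac{77}{2}\right) \left(-76\right) + 21747 = 2926 + 21747 = 24673$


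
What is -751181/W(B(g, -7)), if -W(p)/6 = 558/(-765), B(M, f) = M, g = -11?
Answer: -63850385/372 ≈ -1.7164e+5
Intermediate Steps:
W(p) = 372/85 (W(p) = -3348/(-765) = -3348*(-1)/765 = -6*(-62/85) = 372/85)
-751181/W(B(g, -7)) = -751181/372/85 = -751181*85/372 = -63850385/372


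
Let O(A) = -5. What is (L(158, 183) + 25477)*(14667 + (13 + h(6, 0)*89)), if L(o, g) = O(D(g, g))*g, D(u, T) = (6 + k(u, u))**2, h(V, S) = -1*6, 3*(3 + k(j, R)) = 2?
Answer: 347454052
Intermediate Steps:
k(j, R) = -7/3 (k(j, R) = -3 + (1/3)*2 = -3 + 2/3 = -7/3)
h(V, S) = -6
D(u, T) = 121/9 (D(u, T) = (6 - 7/3)**2 = (11/3)**2 = 121/9)
L(o, g) = -5*g
(L(158, 183) + 25477)*(14667 + (13 + h(6, 0)*89)) = (-5*183 + 25477)*(14667 + (13 - 6*89)) = (-915 + 25477)*(14667 + (13 - 534)) = 24562*(14667 - 521) = 24562*14146 = 347454052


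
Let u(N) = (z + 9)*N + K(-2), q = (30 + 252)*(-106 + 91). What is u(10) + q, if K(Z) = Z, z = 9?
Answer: -4052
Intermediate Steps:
q = -4230 (q = 282*(-15) = -4230)
u(N) = -2 + 18*N (u(N) = (9 + 9)*N - 2 = 18*N - 2 = -2 + 18*N)
u(10) + q = (-2 + 18*10) - 4230 = (-2 + 180) - 4230 = 178 - 4230 = -4052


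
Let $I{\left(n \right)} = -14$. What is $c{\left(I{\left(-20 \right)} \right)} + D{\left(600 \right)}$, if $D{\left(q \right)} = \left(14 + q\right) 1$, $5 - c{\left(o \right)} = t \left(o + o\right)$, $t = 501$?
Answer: $14647$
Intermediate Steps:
$c{\left(o \right)} = 5 - 1002 o$ ($c{\left(o \right)} = 5 - 501 \left(o + o\right) = 5 - 501 \cdot 2 o = 5 - 1002 o$)
$D{\left(q \right)} = 14 + q$
$c{\left(I{\left(-20 \right)} \right)} + D{\left(600 \right)} = \left(5 - -14028\right) + \left(14 + 600\right) = \left(5 + 14028\right) + 614 = 14033 + 614 = 14647$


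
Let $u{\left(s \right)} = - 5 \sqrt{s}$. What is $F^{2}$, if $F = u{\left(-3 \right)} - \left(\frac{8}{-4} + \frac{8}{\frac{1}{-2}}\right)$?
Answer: $249 - 180 i \sqrt{3} \approx 249.0 - 311.77 i$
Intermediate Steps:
$F = 18 - 5 i \sqrt{3}$ ($F = - 5 \sqrt{-3} - \left(\frac{8}{-4} + \frac{8}{\frac{1}{-2}}\right) = - 5 i \sqrt{3} - \left(8 \left(- \frac{1}{4}\right) + \frac{8}{- \frac{1}{2}}\right) = - 5 i \sqrt{3} - \left(-2 + 8 \left(-2\right)\right) = - 5 i \sqrt{3} - \left(-2 - 16\right) = - 5 i \sqrt{3} - -18 = - 5 i \sqrt{3} + 18 = 18 - 5 i \sqrt{3} \approx 18.0 - 8.6602 i$)
$F^{2} = \left(18 - 5 i \sqrt{3}\right)^{2}$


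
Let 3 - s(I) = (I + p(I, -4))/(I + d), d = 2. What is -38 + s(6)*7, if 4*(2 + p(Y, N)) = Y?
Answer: -349/16 ≈ -21.813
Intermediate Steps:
p(Y, N) = -2 + Y/4
s(I) = 3 - (-2 + 5*I/4)/(2 + I) (s(I) = 3 - (I + (-2 + I/4))/(I + 2) = 3 - (-2 + 5*I/4)/(2 + I))
-38 + s(6)*7 = -38 + ((32 + 7*6)/(4*(2 + 6)))*7 = -38 + ((¼)*(32 + 42)/8)*7 = -38 + ((¼)*(⅛)*74)*7 = -38 + (37/16)*7 = -38 + 259/16 = -349/16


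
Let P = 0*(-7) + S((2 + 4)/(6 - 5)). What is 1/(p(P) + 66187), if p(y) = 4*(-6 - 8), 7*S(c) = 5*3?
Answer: 1/66131 ≈ 1.5122e-5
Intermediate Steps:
S(c) = 15/7 (S(c) = (5*3)/7 = (⅐)*15 = 15/7)
P = 15/7 (P = 0*(-7) + 15/7 = 0 + 15/7 = 15/7 ≈ 2.1429)
p(y) = -56 (p(y) = 4*(-14) = -56)
1/(p(P) + 66187) = 1/(-56 + 66187) = 1/66131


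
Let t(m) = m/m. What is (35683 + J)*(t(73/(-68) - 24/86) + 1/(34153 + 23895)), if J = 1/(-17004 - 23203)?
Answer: 20820817663155/583483984 ≈ 35684.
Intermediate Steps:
J = -1/40207 (J = 1/(-40207) = -1/40207 ≈ -2.4871e-5)
t(m) = 1
(35683 + J)*(t(73/(-68) - 24/86) + 1/(34153 + 23895)) = (35683 - 1/40207)*(1 + 1/(34153 + 23895)) = 1434706380*(1 + 1/58048)/40207 = (1434706380/40207)*(58049/58048) = 20820817663155/583483984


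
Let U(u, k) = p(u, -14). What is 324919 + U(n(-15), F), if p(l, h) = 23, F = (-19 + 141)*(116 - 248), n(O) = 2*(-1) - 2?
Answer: 324942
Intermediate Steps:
n(O) = -4 (n(O) = -2 - 2 = -4)
F = -16104 (F = 122*(-132) = -16104)
U(u, k) = 23
324919 + U(n(-15), F) = 324919 + 23 = 324942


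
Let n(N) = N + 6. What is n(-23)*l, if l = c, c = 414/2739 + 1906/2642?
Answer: -17890579/1206073 ≈ -14.834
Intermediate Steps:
n(N) = 6 + N
c = 1052387/1206073 (c = 414*(1/2739) + 1906*(1/2642) = 138/913 + 953/1321 = 1052387/1206073 ≈ 0.87257)
l = 1052387/1206073 ≈ 0.87257
n(-23)*l = (6 - 23)*(1052387/1206073) = -17*1052387/1206073 = -17890579/1206073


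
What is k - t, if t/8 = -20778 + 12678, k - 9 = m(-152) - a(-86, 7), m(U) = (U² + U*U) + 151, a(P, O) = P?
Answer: 111254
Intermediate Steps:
m(U) = 151 + 2*U² (m(U) = (U² + U²) + 151 = 2*U² + 151 = 151 + 2*U²)
k = 46454 (k = 9 + ((151 + 2*(-152)²) - 1*(-86)) = 9 + ((151 + 2*23104) + 86) = 9 + ((151 + 46208) + 86) = 9 + (46359 + 86) = 9 + 46445 = 46454)
t = -64800 (t = 8*(-20778 + 12678) = 8*(-8100) = -64800)
k - t = 46454 - 1*(-64800) = 46454 + 64800 = 111254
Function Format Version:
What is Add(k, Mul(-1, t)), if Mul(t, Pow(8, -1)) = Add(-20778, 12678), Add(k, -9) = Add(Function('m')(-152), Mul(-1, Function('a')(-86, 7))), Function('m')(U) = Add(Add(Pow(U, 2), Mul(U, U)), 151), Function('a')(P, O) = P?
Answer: 111254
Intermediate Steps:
Function('m')(U) = Add(151, Mul(2, Pow(U, 2))) (Function('m')(U) = Add(Add(Pow(U, 2), Pow(U, 2)), 151) = Add(Mul(2, Pow(U, 2)), 151) = Add(151, Mul(2, Pow(U, 2))))
k = 46454 (k = Add(9, Add(Add(151, Mul(2, Pow(-152, 2))), Mul(-1, -86))) = Add(9, Add(Add(151, Mul(2, 23104)), 86)) = Add(9, Add(Add(151, 46208), 86)) = Add(9, Add(46359, 86)) = Add(9, 46445) = 46454)
t = -64800 (t = Mul(8, Add(-20778, 12678)) = Mul(8, -8100) = -64800)
Add(k, Mul(-1, t)) = Add(46454, Mul(-1, -64800)) = Add(46454, 64800) = 111254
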